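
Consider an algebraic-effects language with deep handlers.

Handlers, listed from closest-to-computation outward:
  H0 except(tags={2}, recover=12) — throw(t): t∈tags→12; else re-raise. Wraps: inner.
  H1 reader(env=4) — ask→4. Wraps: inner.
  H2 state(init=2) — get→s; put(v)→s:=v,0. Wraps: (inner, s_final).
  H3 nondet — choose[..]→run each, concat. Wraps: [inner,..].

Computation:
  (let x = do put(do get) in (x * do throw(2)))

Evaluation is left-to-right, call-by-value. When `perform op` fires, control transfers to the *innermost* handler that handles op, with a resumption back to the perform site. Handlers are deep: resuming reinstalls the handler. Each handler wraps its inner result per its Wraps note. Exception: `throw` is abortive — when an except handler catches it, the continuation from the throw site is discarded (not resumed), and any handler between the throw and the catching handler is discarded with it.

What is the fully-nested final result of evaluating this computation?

Working:
get @ H2 ⇒ 2
put(2) @ H2 ⇒ s:=2
throw(2) @ H0 caught ⇒ 12
H1 returns 12
H2 returns (12, 2)
H3 returns [(12, 2)]
= [(12, 2)]

Answer: [(12, 2)]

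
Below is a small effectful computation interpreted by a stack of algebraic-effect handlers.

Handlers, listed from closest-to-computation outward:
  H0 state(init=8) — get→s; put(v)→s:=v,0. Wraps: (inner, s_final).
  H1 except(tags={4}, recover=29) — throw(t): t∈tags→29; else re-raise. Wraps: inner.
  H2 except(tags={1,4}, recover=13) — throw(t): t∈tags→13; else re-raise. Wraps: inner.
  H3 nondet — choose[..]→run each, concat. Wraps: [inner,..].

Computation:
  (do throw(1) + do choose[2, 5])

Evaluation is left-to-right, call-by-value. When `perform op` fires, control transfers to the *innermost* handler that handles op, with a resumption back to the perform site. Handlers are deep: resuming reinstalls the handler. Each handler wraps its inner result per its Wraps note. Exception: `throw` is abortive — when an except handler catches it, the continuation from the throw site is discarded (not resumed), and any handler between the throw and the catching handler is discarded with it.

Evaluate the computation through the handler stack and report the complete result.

Step-by-step:
throw(1) @ H1 re-raised
throw(1) @ H2 caught ⇒ 13
H3 returns [13]
= [13]

Answer: [13]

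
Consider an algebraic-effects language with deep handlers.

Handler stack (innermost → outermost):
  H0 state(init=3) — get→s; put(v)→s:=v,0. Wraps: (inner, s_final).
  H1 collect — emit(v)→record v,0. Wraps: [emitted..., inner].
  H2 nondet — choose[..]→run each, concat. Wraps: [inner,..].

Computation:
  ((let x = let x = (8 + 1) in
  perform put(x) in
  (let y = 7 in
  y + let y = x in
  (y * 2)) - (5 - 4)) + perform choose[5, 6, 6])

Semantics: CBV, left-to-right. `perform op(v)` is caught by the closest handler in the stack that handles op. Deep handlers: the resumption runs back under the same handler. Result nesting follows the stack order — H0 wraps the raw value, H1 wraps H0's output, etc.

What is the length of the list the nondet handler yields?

Answer: 3

Evaluation trace:
put(9) @ H0 ⇒ s:=9
choose[5, 6, 6] @ H2
  branch[0] choose=5:
    H0 returns (11, 9)
    H1 returns [(11, 9)]
    H2 returns [[(11, 9)]]
  branch[1] choose=6:
    H0 returns (12, 9)
    H1 returns [(12, 9)]
    H2 returns [[(12, 9)]]
  branch[2] choose=6:
    H0 returns (12, 9)
    H1 returns [(12, 9)]
    H2 returns [[(12, 9)]]
= [[(11, 9)], [(12, 9)], [(12, 9)]]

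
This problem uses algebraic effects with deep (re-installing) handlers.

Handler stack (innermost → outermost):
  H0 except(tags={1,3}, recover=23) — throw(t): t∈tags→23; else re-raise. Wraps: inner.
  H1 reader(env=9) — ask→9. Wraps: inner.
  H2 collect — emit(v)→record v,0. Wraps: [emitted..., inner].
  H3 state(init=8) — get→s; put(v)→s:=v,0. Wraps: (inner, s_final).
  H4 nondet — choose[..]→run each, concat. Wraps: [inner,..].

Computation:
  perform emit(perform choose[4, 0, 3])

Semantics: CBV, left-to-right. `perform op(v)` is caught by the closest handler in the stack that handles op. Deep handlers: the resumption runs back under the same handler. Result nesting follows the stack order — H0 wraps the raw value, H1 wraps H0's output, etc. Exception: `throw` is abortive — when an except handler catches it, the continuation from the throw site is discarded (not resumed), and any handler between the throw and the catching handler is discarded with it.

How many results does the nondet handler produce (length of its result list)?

Answer: 3

Evaluation trace:
choose[4, 0, 3] @ H4
  branch[0] choose=4:
    emit(4) @ H2 ⇒ out+=4
    H0 returns 0
    H1 returns 0
    H2 returns [4, 0]
    H3 returns ([4, 0], 8)
    H4 returns [([4, 0], 8)]
  branch[1] choose=0:
    emit(0) @ H2 ⇒ out+=0
    H0 returns 0
    H1 returns 0
    H2 returns [0, 0]
    H3 returns ([0, 0], 8)
    H4 returns [([0, 0], 8)]
  branch[2] choose=3:
    emit(3) @ H2 ⇒ out+=3
    H0 returns 0
    H1 returns 0
    H2 returns [3, 0]
    H3 returns ([3, 0], 8)
    H4 returns [([3, 0], 8)]
= [([4, 0], 8), ([0, 0], 8), ([3, 0], 8)]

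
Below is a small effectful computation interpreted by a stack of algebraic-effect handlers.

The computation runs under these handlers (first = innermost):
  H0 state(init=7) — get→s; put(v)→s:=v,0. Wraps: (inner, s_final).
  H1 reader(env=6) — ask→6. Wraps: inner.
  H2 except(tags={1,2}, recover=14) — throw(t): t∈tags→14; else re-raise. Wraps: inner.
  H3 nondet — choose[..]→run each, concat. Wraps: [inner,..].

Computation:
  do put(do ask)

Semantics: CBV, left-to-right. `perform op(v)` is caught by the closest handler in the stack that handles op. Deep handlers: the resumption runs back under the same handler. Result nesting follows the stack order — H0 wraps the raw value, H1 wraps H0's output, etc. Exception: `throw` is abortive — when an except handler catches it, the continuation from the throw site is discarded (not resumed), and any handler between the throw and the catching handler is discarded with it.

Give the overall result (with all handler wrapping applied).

Answer: [(0, 6)]

Working:
ask @ H1 ⇒ 6
put(6) @ H0 ⇒ s:=6
H0 returns (0, 6)
H1 returns (0, 6)
H2 returns (0, 6)
H3 returns [(0, 6)]
= [(0, 6)]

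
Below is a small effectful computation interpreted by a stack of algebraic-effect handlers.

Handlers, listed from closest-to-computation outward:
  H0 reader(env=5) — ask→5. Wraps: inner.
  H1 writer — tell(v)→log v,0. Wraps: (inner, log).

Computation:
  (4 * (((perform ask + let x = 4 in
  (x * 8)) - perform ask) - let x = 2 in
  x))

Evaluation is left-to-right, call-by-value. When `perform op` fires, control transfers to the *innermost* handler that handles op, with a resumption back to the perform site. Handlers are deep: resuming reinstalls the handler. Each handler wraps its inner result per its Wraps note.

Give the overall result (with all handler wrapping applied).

Answer: (120, ())

Step-by-step:
ask @ H0 ⇒ 5
ask @ H0 ⇒ 5
H0 returns 120
H1 returns (120, ())
= (120, ())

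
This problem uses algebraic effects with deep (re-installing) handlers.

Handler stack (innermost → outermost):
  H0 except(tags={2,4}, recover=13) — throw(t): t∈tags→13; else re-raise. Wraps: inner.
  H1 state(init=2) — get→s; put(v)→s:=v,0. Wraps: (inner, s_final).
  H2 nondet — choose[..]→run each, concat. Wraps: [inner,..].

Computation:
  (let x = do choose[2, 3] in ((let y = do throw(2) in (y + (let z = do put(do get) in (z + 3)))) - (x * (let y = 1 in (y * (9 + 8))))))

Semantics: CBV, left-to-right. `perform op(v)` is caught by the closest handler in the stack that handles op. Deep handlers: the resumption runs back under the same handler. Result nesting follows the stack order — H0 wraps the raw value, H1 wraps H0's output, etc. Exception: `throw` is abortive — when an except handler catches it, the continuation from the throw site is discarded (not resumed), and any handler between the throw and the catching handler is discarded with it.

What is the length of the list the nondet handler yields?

Answer: 2

Step-by-step:
choose[2, 3] @ H2
  branch[0] choose=2:
    throw(2) @ H0 caught ⇒ 13
    H1 returns (13, 2)
    H2 returns [(13, 2)]
  branch[1] choose=3:
    throw(2) @ H0 caught ⇒ 13
    H1 returns (13, 2)
    H2 returns [(13, 2)]
= [(13, 2), (13, 2)]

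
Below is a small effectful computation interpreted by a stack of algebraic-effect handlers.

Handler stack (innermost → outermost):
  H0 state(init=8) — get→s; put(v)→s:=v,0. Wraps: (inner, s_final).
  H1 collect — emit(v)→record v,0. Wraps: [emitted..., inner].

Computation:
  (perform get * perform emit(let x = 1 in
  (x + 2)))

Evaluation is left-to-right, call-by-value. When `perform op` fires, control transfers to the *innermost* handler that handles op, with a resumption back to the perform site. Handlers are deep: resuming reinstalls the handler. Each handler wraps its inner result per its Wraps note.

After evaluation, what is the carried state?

Answer: 8

Evaluation trace:
get @ H0 ⇒ 8
emit(3) @ H1 ⇒ out+=3
H0 returns (0, 8)
H1 returns [3, (0, 8)]
= [3, (0, 8)]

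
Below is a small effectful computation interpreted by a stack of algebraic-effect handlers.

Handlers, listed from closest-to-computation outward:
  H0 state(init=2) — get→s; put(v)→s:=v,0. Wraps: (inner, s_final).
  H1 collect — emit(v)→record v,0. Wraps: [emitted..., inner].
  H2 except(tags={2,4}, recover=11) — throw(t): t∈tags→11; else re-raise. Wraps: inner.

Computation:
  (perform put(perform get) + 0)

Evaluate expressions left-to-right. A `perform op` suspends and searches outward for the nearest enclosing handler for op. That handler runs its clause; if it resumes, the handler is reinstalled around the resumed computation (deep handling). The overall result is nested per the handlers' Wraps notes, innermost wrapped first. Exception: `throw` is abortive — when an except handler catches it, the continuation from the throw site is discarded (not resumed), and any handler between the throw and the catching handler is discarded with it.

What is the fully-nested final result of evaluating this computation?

Step-by-step:
get @ H0 ⇒ 2
put(2) @ H0 ⇒ s:=2
H0 returns (0, 2)
H1 returns [(0, 2)]
H2 returns [(0, 2)]
= [(0, 2)]

Answer: [(0, 2)]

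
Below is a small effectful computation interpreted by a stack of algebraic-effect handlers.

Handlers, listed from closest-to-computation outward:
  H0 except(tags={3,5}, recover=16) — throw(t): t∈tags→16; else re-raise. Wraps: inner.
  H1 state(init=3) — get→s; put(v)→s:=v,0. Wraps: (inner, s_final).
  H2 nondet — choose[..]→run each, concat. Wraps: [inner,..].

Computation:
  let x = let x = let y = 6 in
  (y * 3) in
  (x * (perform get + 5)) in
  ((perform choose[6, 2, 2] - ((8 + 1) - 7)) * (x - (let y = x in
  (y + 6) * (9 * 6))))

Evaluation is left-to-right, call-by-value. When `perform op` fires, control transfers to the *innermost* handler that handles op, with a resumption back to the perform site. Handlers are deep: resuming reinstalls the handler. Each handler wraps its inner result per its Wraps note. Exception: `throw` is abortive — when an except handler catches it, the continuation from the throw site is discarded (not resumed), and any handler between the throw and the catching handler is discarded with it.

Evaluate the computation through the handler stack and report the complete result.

Answer: [(-31824, 3), (0, 3), (0, 3)]

Evaluation trace:
get @ H1 ⇒ 3
choose[6, 2, 2] @ H2
  branch[0] choose=6:
    H0 returns -31824
    H1 returns (-31824, 3)
    H2 returns [(-31824, 3)]
  branch[1] choose=2:
    H0 returns 0
    H1 returns (0, 3)
    H2 returns [(0, 3)]
  branch[2] choose=2:
    H0 returns 0
    H1 returns (0, 3)
    H2 returns [(0, 3)]
= [(-31824, 3), (0, 3), (0, 3)]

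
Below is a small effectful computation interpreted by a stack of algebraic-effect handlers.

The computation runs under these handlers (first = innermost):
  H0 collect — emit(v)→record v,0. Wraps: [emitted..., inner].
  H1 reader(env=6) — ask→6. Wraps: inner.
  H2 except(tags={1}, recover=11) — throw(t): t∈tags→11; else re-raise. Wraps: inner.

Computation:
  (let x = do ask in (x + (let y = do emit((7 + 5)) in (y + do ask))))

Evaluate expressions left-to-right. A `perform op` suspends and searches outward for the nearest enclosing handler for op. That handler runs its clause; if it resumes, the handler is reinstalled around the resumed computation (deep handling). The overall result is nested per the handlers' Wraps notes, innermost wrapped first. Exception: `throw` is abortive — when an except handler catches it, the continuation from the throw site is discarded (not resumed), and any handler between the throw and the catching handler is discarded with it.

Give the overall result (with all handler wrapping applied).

Answer: [12, 12]

Step-by-step:
ask @ H1 ⇒ 6
emit(12) @ H0 ⇒ out+=12
ask @ H1 ⇒ 6
H0 returns [12, 12]
H1 returns [12, 12]
H2 returns [12, 12]
= [12, 12]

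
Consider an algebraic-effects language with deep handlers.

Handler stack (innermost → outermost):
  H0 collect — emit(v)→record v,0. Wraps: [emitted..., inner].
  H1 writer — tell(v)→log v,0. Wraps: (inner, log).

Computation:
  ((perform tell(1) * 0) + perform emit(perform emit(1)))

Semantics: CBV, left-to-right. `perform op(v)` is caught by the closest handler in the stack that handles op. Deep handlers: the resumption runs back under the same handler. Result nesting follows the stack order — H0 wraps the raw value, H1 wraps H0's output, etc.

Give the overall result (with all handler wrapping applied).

Evaluation trace:
tell(1) @ H1 ⇒ log+=1
emit(1) @ H0 ⇒ out+=1
emit(0) @ H0 ⇒ out+=0
H0 returns [1, 0, 0]
H1 returns ([1, 0, 0], (1))
= ([1, 0, 0], (1))

Answer: ([1, 0, 0], (1))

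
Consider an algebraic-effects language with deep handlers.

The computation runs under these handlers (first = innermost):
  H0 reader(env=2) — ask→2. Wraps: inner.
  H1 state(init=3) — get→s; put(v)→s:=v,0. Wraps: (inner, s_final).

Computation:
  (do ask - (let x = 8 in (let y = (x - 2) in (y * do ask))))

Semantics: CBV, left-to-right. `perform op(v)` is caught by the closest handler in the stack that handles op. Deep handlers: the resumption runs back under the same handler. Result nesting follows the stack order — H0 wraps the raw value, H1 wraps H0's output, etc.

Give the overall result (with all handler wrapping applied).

Answer: (-10, 3)

Working:
ask @ H0 ⇒ 2
ask @ H0 ⇒ 2
H0 returns -10
H1 returns (-10, 3)
= (-10, 3)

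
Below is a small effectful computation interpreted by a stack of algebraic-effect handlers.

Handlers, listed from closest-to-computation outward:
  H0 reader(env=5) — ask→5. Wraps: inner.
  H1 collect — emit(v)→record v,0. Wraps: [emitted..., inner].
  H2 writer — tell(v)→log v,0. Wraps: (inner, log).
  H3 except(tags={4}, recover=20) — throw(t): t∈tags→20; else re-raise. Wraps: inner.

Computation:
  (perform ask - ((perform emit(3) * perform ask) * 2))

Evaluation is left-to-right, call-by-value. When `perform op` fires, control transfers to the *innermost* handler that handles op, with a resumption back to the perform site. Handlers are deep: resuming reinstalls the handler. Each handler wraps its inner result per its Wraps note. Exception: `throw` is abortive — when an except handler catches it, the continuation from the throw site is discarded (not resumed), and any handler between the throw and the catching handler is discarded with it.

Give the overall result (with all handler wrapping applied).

Answer: ([3, 5], ())

Working:
ask @ H0 ⇒ 5
emit(3) @ H1 ⇒ out+=3
ask @ H0 ⇒ 5
H0 returns 5
H1 returns [3, 5]
H2 returns ([3, 5], ())
H3 returns ([3, 5], ())
= ([3, 5], ())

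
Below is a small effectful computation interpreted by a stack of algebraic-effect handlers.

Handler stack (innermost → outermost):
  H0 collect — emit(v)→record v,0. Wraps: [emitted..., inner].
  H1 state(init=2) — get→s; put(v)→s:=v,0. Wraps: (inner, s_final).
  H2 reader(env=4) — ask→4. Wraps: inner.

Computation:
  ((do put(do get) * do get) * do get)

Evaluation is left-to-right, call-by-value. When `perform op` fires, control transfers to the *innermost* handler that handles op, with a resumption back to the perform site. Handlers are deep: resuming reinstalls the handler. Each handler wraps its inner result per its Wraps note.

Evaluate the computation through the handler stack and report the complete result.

Answer: ([0], 2)

Step-by-step:
get @ H1 ⇒ 2
put(2) @ H1 ⇒ s:=2
get @ H1 ⇒ 2
get @ H1 ⇒ 2
H0 returns [0]
H1 returns ([0], 2)
H2 returns ([0], 2)
= ([0], 2)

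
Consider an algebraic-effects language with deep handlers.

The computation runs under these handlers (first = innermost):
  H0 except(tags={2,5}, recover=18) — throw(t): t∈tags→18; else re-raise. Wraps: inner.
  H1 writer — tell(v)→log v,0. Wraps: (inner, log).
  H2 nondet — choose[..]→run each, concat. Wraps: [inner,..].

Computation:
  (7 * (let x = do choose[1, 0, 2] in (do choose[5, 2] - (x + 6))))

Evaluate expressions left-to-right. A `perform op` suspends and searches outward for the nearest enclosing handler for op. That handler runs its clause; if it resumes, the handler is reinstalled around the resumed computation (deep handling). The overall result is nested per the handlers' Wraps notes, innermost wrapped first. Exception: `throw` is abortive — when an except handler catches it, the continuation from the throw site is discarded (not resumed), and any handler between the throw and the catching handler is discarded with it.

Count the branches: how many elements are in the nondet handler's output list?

Step-by-step:
choose[1, 0, 2] @ H2
  branch[0] choose=1:
    choose[5, 2] @ H2
      branch[0] choose=5:
        H0 returns -14
        H1 returns (-14, ())
        H2 returns [(-14, ())]
      branch[1] choose=2:
        H0 returns -35
        H1 returns (-35, ())
        H2 returns [(-35, ())]
  branch[1] choose=0:
    choose[5, 2] @ H2
      branch[0] choose=5:
        H0 returns -7
        H1 returns (-7, ())
        H2 returns [(-7, ())]
      branch[1] choose=2:
        H0 returns -28
        H1 returns (-28, ())
        H2 returns [(-28, ())]
  branch[2] choose=2:
    choose[5, 2] @ H2
      branch[0] choose=5:
        H0 returns -21
        H1 returns (-21, ())
        H2 returns [(-21, ())]
      branch[1] choose=2:
        H0 returns -42
        H1 returns (-42, ())
        H2 returns [(-42, ())]
= [(-14, ()), (-35, ()), (-7, ()), (-28, ()), (-21, ()), (-42, ())]

Answer: 6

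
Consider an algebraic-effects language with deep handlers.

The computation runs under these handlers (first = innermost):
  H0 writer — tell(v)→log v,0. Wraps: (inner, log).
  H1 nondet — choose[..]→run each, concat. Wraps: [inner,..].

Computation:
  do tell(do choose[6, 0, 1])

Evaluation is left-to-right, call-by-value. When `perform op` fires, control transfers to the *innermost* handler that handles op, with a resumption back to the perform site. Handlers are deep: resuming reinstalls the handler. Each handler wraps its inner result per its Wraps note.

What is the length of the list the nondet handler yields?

Answer: 3

Step-by-step:
choose[6, 0, 1] @ H1
  branch[0] choose=6:
    tell(6) @ H0 ⇒ log+=6
    H0 returns (0, (6))
    H1 returns [(0, (6))]
  branch[1] choose=0:
    tell(0) @ H0 ⇒ log+=0
    H0 returns (0, (0))
    H1 returns [(0, (0))]
  branch[2] choose=1:
    tell(1) @ H0 ⇒ log+=1
    H0 returns (0, (1))
    H1 returns [(0, (1))]
= [(0, (6)), (0, (0)), (0, (1))]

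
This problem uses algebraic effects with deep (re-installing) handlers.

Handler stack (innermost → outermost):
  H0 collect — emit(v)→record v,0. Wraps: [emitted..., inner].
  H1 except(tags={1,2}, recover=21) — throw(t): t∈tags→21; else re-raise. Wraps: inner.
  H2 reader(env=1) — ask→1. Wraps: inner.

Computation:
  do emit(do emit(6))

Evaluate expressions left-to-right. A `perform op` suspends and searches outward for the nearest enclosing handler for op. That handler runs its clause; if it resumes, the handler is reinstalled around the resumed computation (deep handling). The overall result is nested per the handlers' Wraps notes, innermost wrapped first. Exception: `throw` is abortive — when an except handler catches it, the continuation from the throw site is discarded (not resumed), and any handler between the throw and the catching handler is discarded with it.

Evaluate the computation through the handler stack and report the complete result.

Working:
emit(6) @ H0 ⇒ out+=6
emit(0) @ H0 ⇒ out+=0
H0 returns [6, 0, 0]
H1 returns [6, 0, 0]
H2 returns [6, 0, 0]
= [6, 0, 0]

Answer: [6, 0, 0]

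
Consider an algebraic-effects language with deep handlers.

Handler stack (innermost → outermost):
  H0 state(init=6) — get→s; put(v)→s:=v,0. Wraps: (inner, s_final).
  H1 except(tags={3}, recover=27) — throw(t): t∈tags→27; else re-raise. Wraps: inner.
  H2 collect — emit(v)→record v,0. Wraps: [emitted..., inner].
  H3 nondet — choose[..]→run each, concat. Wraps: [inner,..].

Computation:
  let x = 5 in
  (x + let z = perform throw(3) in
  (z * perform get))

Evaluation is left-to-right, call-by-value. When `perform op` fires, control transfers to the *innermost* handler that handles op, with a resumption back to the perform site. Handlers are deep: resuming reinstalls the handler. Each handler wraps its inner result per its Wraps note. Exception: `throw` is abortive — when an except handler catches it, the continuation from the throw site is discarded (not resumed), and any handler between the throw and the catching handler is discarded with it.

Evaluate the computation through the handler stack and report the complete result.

Answer: [[27]]

Step-by-step:
throw(3) @ H1 caught ⇒ 27
H2 returns [27]
H3 returns [[27]]
= [[27]]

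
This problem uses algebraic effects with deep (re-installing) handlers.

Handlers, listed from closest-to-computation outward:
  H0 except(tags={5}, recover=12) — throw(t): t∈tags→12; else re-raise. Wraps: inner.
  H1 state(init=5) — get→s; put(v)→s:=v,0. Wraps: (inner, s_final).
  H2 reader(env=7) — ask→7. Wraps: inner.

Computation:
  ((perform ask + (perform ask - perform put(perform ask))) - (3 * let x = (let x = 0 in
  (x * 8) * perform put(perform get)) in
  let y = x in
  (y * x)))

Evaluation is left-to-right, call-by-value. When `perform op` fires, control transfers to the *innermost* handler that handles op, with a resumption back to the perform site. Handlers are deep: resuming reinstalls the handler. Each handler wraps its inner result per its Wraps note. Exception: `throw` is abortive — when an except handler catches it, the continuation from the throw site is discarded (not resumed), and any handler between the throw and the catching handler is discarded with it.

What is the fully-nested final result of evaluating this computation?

Answer: (14, 7)

Working:
ask @ H2 ⇒ 7
ask @ H2 ⇒ 7
ask @ H2 ⇒ 7
put(7) @ H1 ⇒ s:=7
get @ H1 ⇒ 7
put(7) @ H1 ⇒ s:=7
H0 returns 14
H1 returns (14, 7)
H2 returns (14, 7)
= (14, 7)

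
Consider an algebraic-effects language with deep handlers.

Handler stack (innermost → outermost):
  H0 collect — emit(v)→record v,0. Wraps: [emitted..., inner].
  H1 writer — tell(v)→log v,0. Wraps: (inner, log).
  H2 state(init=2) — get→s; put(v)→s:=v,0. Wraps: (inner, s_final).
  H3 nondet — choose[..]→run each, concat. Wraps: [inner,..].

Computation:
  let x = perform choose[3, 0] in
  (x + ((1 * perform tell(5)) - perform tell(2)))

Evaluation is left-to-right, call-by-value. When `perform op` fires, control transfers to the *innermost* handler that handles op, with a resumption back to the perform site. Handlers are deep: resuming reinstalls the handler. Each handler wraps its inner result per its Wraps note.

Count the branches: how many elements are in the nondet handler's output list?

Evaluation trace:
choose[3, 0] @ H3
  branch[0] choose=3:
    tell(5) @ H1 ⇒ log+=5
    tell(2) @ H1 ⇒ log+=2
    H0 returns [3]
    H1 returns ([3], (5, 2))
    H2 returns (([3], (5, 2)), 2)
    H3 returns [(([3], (5, 2)), 2)]
  branch[1] choose=0:
    tell(5) @ H1 ⇒ log+=5
    tell(2) @ H1 ⇒ log+=2
    H0 returns [0]
    H1 returns ([0], (5, 2))
    H2 returns (([0], (5, 2)), 2)
    H3 returns [(([0], (5, 2)), 2)]
= [(([3], (5, 2)), 2), (([0], (5, 2)), 2)]

Answer: 2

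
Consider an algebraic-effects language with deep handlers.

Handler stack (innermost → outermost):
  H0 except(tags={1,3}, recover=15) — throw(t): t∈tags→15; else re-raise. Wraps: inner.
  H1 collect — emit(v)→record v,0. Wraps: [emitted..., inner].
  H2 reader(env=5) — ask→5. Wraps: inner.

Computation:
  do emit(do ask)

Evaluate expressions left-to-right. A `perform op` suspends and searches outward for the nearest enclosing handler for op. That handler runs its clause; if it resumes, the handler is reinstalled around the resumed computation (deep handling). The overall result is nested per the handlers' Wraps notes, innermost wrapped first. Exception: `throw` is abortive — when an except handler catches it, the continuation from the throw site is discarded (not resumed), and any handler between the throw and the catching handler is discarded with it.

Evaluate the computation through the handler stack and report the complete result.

Answer: [5, 0]

Evaluation trace:
ask @ H2 ⇒ 5
emit(5) @ H1 ⇒ out+=5
H0 returns 0
H1 returns [5, 0]
H2 returns [5, 0]
= [5, 0]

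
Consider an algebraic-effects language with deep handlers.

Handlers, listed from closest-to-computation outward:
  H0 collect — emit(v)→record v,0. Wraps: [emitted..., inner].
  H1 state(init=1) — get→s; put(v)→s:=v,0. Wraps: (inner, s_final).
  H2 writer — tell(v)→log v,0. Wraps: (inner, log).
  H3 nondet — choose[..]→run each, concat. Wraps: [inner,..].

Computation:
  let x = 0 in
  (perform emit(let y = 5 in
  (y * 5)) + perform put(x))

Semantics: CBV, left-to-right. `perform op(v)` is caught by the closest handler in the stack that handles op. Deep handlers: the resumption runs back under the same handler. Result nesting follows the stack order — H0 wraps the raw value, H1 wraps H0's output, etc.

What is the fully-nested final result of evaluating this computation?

Evaluation trace:
emit(25) @ H0 ⇒ out+=25
put(0) @ H1 ⇒ s:=0
H0 returns [25, 0]
H1 returns ([25, 0], 0)
H2 returns (([25, 0], 0), ())
H3 returns [(([25, 0], 0), ())]
= [(([25, 0], 0), ())]

Answer: [(([25, 0], 0), ())]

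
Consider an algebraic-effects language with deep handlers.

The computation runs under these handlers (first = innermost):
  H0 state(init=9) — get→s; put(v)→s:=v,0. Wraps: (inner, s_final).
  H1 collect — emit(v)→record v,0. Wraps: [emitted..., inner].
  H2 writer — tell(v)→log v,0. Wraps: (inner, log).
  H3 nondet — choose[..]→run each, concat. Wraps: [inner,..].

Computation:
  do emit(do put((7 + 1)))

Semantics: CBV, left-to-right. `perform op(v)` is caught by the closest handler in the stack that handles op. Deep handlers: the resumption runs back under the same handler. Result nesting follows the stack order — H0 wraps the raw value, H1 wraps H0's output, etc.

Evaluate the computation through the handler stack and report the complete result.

Answer: [([0, (0, 8)], ())]

Evaluation trace:
put(8) @ H0 ⇒ s:=8
emit(0) @ H1 ⇒ out+=0
H0 returns (0, 8)
H1 returns [0, (0, 8)]
H2 returns ([0, (0, 8)], ())
H3 returns [([0, (0, 8)], ())]
= [([0, (0, 8)], ())]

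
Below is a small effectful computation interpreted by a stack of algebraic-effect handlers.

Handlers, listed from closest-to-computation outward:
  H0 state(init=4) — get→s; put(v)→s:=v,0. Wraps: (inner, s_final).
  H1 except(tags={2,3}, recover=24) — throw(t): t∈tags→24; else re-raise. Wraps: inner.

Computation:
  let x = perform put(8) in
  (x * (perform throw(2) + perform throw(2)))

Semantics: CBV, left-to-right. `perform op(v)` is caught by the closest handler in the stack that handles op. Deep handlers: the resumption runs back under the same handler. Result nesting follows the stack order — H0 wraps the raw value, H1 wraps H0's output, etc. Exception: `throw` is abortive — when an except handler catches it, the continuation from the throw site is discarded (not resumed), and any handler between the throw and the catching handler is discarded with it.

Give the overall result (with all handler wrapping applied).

Working:
put(8) @ H0 ⇒ s:=8
throw(2) @ H1 caught ⇒ 24
= 24

Answer: 24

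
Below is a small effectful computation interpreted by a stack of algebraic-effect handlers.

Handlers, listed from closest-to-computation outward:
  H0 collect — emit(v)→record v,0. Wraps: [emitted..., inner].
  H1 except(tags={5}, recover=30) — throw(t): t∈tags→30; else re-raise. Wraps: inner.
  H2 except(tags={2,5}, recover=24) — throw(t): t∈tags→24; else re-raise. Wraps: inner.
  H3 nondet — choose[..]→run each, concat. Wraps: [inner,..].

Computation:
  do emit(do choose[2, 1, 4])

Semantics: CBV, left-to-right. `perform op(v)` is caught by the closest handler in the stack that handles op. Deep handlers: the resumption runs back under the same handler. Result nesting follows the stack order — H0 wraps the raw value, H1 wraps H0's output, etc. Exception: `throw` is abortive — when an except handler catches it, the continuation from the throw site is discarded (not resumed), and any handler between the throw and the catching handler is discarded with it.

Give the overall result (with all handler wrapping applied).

Working:
choose[2, 1, 4] @ H3
  branch[0] choose=2:
    emit(2) @ H0 ⇒ out+=2
    H0 returns [2, 0]
    H1 returns [2, 0]
    H2 returns [2, 0]
    H3 returns [[2, 0]]
  branch[1] choose=1:
    emit(1) @ H0 ⇒ out+=1
    H0 returns [1, 0]
    H1 returns [1, 0]
    H2 returns [1, 0]
    H3 returns [[1, 0]]
  branch[2] choose=4:
    emit(4) @ H0 ⇒ out+=4
    H0 returns [4, 0]
    H1 returns [4, 0]
    H2 returns [4, 0]
    H3 returns [[4, 0]]
= [[2, 0], [1, 0], [4, 0]]

Answer: [[2, 0], [1, 0], [4, 0]]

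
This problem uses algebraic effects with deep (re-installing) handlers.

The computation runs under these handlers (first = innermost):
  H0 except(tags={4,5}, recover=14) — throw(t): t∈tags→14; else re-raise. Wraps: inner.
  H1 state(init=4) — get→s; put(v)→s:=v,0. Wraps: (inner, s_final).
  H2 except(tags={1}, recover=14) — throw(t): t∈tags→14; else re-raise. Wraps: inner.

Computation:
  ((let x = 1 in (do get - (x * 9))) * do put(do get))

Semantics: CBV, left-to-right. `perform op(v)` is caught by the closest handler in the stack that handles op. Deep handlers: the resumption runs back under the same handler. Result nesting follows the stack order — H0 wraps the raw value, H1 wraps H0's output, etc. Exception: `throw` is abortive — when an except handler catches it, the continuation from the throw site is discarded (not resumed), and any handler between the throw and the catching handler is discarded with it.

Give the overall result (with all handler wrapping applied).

Answer: (0, 4)

Step-by-step:
get @ H1 ⇒ 4
get @ H1 ⇒ 4
put(4) @ H1 ⇒ s:=4
H0 returns 0
H1 returns (0, 4)
H2 returns (0, 4)
= (0, 4)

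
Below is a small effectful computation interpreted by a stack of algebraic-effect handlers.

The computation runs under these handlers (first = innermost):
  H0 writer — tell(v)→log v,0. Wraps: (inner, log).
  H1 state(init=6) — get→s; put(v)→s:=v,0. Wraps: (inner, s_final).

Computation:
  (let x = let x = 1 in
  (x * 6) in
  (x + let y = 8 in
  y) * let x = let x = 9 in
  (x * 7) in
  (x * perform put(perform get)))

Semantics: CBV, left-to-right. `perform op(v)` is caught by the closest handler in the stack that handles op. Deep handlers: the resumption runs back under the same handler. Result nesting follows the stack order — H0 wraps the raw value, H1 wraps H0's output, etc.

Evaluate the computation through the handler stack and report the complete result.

Working:
get @ H1 ⇒ 6
put(6) @ H1 ⇒ s:=6
H0 returns (0, ())
H1 returns ((0, ()), 6)
= ((0, ()), 6)

Answer: ((0, ()), 6)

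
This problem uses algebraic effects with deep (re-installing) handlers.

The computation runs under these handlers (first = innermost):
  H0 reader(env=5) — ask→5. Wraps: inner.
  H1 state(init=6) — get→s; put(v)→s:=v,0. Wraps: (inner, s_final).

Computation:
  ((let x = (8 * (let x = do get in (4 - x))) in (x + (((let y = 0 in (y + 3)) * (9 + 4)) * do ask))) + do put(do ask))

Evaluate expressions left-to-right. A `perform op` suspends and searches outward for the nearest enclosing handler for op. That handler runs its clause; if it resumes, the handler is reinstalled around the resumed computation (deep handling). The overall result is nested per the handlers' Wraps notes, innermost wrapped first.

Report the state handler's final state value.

Step-by-step:
get @ H1 ⇒ 6
ask @ H0 ⇒ 5
ask @ H0 ⇒ 5
put(5) @ H1 ⇒ s:=5
H0 returns 179
H1 returns (179, 5)
= (179, 5)

Answer: 5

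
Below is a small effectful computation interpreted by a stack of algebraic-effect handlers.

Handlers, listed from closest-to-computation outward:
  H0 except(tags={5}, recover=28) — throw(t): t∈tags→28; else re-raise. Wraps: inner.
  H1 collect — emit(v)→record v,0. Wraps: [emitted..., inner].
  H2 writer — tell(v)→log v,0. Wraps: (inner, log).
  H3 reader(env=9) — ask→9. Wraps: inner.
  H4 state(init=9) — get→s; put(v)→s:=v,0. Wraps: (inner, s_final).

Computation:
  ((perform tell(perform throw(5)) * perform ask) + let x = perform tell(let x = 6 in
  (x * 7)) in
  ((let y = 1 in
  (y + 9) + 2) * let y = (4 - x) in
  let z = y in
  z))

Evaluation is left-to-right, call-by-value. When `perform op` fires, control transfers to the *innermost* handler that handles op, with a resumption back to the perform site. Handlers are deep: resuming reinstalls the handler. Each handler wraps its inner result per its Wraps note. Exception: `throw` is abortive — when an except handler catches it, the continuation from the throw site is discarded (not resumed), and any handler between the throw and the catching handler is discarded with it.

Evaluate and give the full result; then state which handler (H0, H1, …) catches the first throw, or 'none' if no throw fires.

Answer: (([28], ()), 9) ; first throw caught by: H0

Evaluation trace:
throw(5) @ H0 caught ⇒ 28
H1 returns [28]
H2 returns ([28], ())
H3 returns ([28], ())
H4 returns (([28], ()), 9)
= (([28], ()), 9)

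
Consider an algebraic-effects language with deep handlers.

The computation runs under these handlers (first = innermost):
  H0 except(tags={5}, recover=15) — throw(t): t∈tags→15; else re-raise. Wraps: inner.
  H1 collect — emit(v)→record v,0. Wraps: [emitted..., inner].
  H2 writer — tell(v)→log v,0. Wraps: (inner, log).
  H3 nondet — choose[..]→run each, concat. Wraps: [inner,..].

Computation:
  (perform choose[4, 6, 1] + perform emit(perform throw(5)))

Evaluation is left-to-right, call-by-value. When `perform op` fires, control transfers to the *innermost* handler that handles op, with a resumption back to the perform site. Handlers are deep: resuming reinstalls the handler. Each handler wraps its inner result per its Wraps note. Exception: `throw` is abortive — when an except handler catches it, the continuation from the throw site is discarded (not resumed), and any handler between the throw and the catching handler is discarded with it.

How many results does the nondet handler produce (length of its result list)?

Step-by-step:
choose[4, 6, 1] @ H3
  branch[0] choose=4:
    throw(5) @ H0 caught ⇒ 15
    H1 returns [15]
    H2 returns ([15], ())
    H3 returns [([15], ())]
  branch[1] choose=6:
    throw(5) @ H0 caught ⇒ 15
    H1 returns [15]
    H2 returns ([15], ())
    H3 returns [([15], ())]
  branch[2] choose=1:
    throw(5) @ H0 caught ⇒ 15
    H1 returns [15]
    H2 returns ([15], ())
    H3 returns [([15], ())]
= [([15], ()), ([15], ()), ([15], ())]

Answer: 3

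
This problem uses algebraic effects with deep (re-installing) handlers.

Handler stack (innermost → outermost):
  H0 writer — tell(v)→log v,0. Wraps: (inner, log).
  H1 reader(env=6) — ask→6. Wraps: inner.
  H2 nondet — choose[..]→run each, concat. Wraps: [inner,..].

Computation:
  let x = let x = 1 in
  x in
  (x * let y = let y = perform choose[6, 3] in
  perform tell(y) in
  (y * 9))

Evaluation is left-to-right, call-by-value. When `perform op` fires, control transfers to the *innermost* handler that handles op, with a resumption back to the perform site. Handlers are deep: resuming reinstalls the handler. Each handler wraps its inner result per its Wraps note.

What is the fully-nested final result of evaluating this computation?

Answer: [(0, (6)), (0, (3))]

Evaluation trace:
choose[6, 3] @ H2
  branch[0] choose=6:
    tell(6) @ H0 ⇒ log+=6
    H0 returns (0, (6))
    H1 returns (0, (6))
    H2 returns [(0, (6))]
  branch[1] choose=3:
    tell(3) @ H0 ⇒ log+=3
    H0 returns (0, (3))
    H1 returns (0, (3))
    H2 returns [(0, (3))]
= [(0, (6)), (0, (3))]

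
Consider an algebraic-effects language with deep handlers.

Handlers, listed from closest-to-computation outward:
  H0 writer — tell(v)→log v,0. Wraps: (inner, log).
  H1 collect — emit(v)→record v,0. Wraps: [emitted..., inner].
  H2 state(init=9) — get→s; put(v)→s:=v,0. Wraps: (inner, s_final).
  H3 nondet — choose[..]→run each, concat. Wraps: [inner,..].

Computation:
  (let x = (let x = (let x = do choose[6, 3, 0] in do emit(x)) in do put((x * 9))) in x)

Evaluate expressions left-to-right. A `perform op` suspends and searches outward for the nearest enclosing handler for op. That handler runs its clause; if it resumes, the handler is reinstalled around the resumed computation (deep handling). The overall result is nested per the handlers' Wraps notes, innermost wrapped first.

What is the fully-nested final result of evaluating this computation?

Step-by-step:
choose[6, 3, 0] @ H3
  branch[0] choose=6:
    emit(6) @ H1 ⇒ out+=6
    put(0) @ H2 ⇒ s:=0
    H0 returns (0, ())
    H1 returns [6, (0, ())]
    H2 returns ([6, (0, ())], 0)
    H3 returns [([6, (0, ())], 0)]
  branch[1] choose=3:
    emit(3) @ H1 ⇒ out+=3
    put(0) @ H2 ⇒ s:=0
    H0 returns (0, ())
    H1 returns [3, (0, ())]
    H2 returns ([3, (0, ())], 0)
    H3 returns [([3, (0, ())], 0)]
  branch[2] choose=0:
    emit(0) @ H1 ⇒ out+=0
    put(0) @ H2 ⇒ s:=0
    H0 returns (0, ())
    H1 returns [0, (0, ())]
    H2 returns ([0, (0, ())], 0)
    H3 returns [([0, (0, ())], 0)]
= [([6, (0, ())], 0), ([3, (0, ())], 0), ([0, (0, ())], 0)]

Answer: [([6, (0, ())], 0), ([3, (0, ())], 0), ([0, (0, ())], 0)]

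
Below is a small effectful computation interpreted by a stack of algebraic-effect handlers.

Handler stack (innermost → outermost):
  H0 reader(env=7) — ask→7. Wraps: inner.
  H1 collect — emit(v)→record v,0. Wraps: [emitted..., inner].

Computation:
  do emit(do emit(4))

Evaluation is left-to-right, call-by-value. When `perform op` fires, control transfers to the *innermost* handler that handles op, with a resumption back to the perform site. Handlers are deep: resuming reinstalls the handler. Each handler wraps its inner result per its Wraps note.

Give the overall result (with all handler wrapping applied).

Answer: [4, 0, 0]

Evaluation trace:
emit(4) @ H1 ⇒ out+=4
emit(0) @ H1 ⇒ out+=0
H0 returns 0
H1 returns [4, 0, 0]
= [4, 0, 0]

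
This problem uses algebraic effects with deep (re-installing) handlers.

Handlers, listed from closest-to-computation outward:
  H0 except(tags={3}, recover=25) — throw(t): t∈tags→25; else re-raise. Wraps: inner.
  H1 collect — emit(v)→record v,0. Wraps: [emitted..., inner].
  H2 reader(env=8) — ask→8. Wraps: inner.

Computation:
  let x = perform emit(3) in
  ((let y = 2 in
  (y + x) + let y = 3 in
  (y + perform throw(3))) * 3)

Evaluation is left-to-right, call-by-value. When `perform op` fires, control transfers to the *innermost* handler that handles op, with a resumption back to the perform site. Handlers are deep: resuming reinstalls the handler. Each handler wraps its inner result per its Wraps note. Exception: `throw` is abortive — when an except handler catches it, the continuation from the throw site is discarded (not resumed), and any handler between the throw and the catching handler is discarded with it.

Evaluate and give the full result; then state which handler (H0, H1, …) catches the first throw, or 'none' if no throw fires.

Answer: [3, 25] ; first throw caught by: H0

Step-by-step:
emit(3) @ H1 ⇒ out+=3
throw(3) @ H0 caught ⇒ 25
H1 returns [3, 25]
H2 returns [3, 25]
= [3, 25]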